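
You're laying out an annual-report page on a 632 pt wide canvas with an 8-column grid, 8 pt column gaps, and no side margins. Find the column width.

8c + 7·8 = 632 → 8c = 576 → c = 72 pt.

72 pt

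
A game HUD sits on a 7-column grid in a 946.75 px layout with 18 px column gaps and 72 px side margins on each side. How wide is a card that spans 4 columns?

451 px

Content width = 946.75 − 2·72 = 802.75 px.
802.75 − 6·18 = 694.75; ÷7 gives c = 99.25 px.
Span of 4: 4·99.25 + 3·18 = 397 + 54 = 451 px.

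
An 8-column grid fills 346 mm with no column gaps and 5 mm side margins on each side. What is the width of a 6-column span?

Content width = 346 − 2·5 = 336 mm.
8c = 336 → c = 42 mm.
6-column span = 6·42 = 252 mm.

252 mm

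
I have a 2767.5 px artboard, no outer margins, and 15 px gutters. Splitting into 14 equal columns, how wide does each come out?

183.75 px

2767.5 − 13·15 = 2572.5; ÷14 gives c = 183.75 px.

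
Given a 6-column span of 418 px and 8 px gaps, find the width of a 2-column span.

134 px

Subtracting 5 gaps of 8 leaves 378 for 6 columns, so c = 63 px.
Span of 2: 2·63 + 1·8 = 126 + 8 = 134 px.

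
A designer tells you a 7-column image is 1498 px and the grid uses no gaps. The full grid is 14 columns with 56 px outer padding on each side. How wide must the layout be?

3108 px

With no gaps, each column is 1498/7 = 214 px.
Summing: 112 + 2996 = 3108 px.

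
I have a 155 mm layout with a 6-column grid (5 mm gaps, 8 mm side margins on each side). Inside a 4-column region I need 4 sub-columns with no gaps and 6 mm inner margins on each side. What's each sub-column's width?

19.75 mm

Inside the margins: 155 − 16 = 139 mm.
139 − 5·5 = 114; ÷6 gives c = 19 mm.
4-column span = 4·19 + 3·5 = 91 mm.
Inner content = 91 − 2·6 = 79 mm.
79 / 4 = 19.75 mm per column.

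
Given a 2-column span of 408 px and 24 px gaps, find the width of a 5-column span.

408 − 1·24 = 384; ÷2 gives c = 192 px.
5 columns plus 4 gaps: 960 + 96 = 1056 px.

1056 px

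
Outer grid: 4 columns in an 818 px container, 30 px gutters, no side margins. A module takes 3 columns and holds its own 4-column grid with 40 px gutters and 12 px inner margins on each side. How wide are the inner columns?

115.5 px

818 − 3·30 = 728; ÷4 gives c = 182 px.
Span of 3: 3·182 + 2·30 = 546 + 60 = 606 px.
Inner content = 606 − 2·12 = 582 px.
Subtracting 3 gutters of 40 leaves 462 for 4 columns, so d = 115.5 px.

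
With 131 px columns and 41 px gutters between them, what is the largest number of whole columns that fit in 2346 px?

Each extra column adds 131 + 41 = 172 px.
(2346 + 41) / 172 = 13.88, so 13 columns fit.

13 columns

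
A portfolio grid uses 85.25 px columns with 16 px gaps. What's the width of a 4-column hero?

389 px

Span of 4: 4·85.25 + 3·16 = 341 + 48 = 389 px.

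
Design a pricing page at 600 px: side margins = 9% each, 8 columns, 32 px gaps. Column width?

33.5 px

Margins: 9% × 600 = 54 px each, so content = 600 − 108 = 492 px.
492 − 7·32 = 268; ÷8 gives c = 33.5 px.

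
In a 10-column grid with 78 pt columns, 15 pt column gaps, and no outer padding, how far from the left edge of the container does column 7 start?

558 pt

Before column 7: 6 columns + 6 column gaps.
Offset = 6·(78 + 15) = 6·93 = 558 pt.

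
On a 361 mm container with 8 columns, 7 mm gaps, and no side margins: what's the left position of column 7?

361 − 7·7 = 312; ÷8 gives c = 39 mm.
No margin, so column 7 starts at 6·(column + gutter) = 6·46 = 276 mm.

276 mm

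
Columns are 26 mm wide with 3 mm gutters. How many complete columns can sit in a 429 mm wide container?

14 columns

14 columns: 14·26 + 13·3 = 403 mm ≤ 429.
15 columns: 432 mm > 429. So 14.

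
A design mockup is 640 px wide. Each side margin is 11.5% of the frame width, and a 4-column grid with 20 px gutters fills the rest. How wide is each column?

108.2 px

Each margin = 11.5% of 640 = 73.6 px; content = 640 − 2·73.6 = 492.8 px.
4 columns + 3 gutters: 4c + 3·20 = 492.8.
4c = 492.8 − 60 = 432.8, so c = 108.2 px.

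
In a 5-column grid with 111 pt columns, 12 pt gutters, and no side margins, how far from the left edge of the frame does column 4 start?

369 pt

No margin, so column 4 starts at 3·(column + gutter) = 3·123 = 369 pt.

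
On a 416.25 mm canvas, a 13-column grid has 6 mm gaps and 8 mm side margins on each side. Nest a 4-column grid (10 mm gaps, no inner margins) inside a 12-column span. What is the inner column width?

84.75 mm

Subtract both margins: 416.25 − 2·8 = 400.25 mm.
13c + 12·6 = 400.25 → 13c = 328.25 → c = 25.25 mm.
12 columns plus 11 gaps: 303 + 66 = 369 mm.
Subtracting 3 gaps of 10 leaves 339 for 4 columns, so d = 84.75 mm.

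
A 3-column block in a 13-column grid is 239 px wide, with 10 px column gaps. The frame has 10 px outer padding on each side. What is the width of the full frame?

3c + 2·10 = 239 → 3c = 219 → c = 73 px.
Adding margins, columns and gutters: 20 + 949 + 120 = 1089 px.

1089 px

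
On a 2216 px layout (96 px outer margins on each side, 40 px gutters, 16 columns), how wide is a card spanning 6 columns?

734 px

Content width = 2216 − 2·96 = 2024 px.
Subtracting 15 gutters of 40 leaves 1424 for 16 columns, so c = 89 px.
6-column span = 6·89 + 5·40 = 734 px.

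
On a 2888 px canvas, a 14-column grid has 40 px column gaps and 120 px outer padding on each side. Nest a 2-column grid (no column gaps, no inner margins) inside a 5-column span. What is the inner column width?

460 px

Take off 240 px of margins, leaving 2648 px.
2648 − 13·40 = 2128; ÷14 gives c = 152 px.
Span of 5: 5·152 + 4·40 = 760 + 160 = 920 px.
2d = 920 → d = 460 px.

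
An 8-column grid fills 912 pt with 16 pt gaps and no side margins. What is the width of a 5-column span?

564 pt

8c + 7·16 = 912 → 8c = 800 → c = 100 pt.
5 columns plus 4 gaps: 500 + 64 = 564 pt.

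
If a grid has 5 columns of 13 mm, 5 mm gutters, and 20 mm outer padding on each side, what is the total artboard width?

125 mm

Adding margins, columns and gutters: 40 + 65 + 20 = 125 mm.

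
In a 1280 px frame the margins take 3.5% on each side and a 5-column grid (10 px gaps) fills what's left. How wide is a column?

230.08 px

1280 × (1 − 2·3.5%) = 1280 × 93% = 1190.4 px for the columns.
5 columns + 4 gaps: 5c + 4·10 = 1190.4.
5c = 1190.4 − 40 = 1150.4, so c = 230.08 px.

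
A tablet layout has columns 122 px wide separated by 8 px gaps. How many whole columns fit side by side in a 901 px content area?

6 columns

k columns need k·122 + (k−1)·8 = k·130 − 8.
k·130 − 8 ≤ 901 → k ≤ 909 / 130 ≈ 6.99, so k = 6.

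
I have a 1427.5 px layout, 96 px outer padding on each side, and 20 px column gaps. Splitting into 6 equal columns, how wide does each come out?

189.25 px

Subtract both margins: 1427.5 − 2·96 = 1235.5 px.
Subtracting 5 column gaps of 20 leaves 1135.5 for 6 columns, so c = 189.25 px.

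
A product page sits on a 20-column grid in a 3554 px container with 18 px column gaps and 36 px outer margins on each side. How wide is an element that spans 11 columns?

Inside the margins: 3554 − 72 = 3482 px.
Subtracting 19 column gaps of 18 leaves 3140 for 20 columns, so c = 157 px.
Span of 11: 11·157 + 10·18 = 1727 + 180 = 1907 px.

1907 px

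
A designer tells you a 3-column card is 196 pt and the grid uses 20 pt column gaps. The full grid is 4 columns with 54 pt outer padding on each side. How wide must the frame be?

3c + 2·20 = 196 → 3c = 156 → c = 52 pt.
Frame = 2·54 + 4·52 + 3·20 = 108 + 208 + 60 = 376 pt.

376 pt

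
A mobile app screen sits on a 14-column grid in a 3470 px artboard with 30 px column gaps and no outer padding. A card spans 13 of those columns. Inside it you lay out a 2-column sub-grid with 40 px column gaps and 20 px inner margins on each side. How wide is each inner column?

1570 px

14c + 13·30 = 3470 → 14c = 3080 → c = 220 px.
Span of 13: 13·220 + 12·30 = 2860 + 360 = 3220 px.
Inner content = 3220 − 2·20 = 3180 px.
2d + 1·40 = 3180 → 2d = 3140 → d = 1570 px.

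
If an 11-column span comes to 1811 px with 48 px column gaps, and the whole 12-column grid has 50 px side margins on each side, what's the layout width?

2080 px

11 columns + 10 column gaps: 11c + 10·48 = 1811.
11c = 1811 − 480 = 1331, so c = 121 px.
Layout = 2·50 + 12·121 + 11·48 = 100 + 1452 + 528 = 2080 px.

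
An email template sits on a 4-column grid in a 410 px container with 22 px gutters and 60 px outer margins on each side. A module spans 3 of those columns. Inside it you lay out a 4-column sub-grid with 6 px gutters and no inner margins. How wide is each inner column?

48.5 px

Take off 120 px of margins, leaving 290 px.
290 − 3·22 = 224; ÷4 gives c = 56 px.
3-column span = 3·56 + 2·22 = 212 px.
212 − 3·6 = 194; ÷4 gives d = 48.5 px.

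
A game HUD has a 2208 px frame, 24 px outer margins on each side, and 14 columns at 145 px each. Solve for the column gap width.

10 px

Content width = 2208 − 2·24 = 2160 px.
14·145 + 13g = 2160 → 13g = 130 → g = 10 px.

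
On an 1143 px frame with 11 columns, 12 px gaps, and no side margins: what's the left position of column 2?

1143 − 10·12 = 1023; ÷11 gives c = 93 px.
Each column+gutter stride is 105 px; with no margin, 1 of them is 105 px.

105 px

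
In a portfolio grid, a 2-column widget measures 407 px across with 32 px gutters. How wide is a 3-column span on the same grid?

Subtracting 1 gutter of 32 leaves 375 for 2 columns, so c = 187.5 px.
3-column span = 3·187.5 + 2·32 = 626.5 px.

626.5 px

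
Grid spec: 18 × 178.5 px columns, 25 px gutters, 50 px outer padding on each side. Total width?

3738 px

Artboard = 2·50 + 18·178.5 + 17·25 = 100 + 3213 + 425 = 3738 px.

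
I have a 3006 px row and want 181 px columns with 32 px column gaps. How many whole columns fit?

k columns need k·181 + (k−1)·32 = k·213 − 32.
k·213 − 32 ≤ 3006 → k ≤ 3038 / 213 ≈ 14.26, so k = 14.

14 columns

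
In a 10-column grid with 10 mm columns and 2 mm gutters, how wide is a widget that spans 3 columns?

34 mm

Span of 3: 3·10 + 2·2 = 30 + 4 = 34 mm.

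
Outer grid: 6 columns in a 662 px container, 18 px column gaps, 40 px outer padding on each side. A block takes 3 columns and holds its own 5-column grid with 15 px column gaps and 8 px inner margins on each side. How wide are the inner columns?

Take off 80 px of margins, leaving 582 px.
6 columns + 5 column gaps: 6c + 5·18 = 582.
6c = 582 − 90 = 492, so c = 82 px.
Span of 3: 3·82 + 2·18 = 246 + 36 = 282 px.
Inner content = 282 − 2·8 = 266 px.
5 columns + 4 column gaps: 5d + 4·15 = 266.
5d = 266 − 60 = 206, so d = 41.2 px.

41.2 px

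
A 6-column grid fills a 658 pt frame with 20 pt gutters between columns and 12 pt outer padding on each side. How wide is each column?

Content width = 658 − 2·12 = 634 pt.
634 − 5·20 = 534; ÷6 gives c = 89 pt.

89 pt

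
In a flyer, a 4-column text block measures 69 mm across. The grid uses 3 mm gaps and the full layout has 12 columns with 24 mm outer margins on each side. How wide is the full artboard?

Subtracting 3 gaps of 3 leaves 60 for 4 columns, so c = 15 mm.
Artboard = 2·24 + 12·15 + 11·3 = 48 + 180 + 33 = 261 mm.

261 mm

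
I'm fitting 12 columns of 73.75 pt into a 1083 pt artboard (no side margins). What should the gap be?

18 pt

Columns use 885 pt, leaving 198 pt across 11 gaps = 18 pt each.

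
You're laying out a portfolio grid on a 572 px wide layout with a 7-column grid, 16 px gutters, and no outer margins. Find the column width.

68 px

572 − 6·16 = 476; ÷7 gives c = 68 px.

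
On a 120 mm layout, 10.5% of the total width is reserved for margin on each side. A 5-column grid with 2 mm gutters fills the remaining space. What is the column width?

17.36 mm

Each margin = 10.5% of 120 = 12.6 mm; content = 120 − 2·12.6 = 94.8 mm.
5c + 4·2 = 94.8 → 5c = 86.8 → c = 17.36 mm.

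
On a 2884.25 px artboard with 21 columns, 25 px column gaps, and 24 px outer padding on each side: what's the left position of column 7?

841.5 px

Subtract both margins: 2884.25 − 2·24 = 2836.25 px.
2836.25 − 20·25 = 2336.25; ÷21 gives c = 111.25 px.
Column 7 starts at margin + 6·(column + gutter) = 24 + 6·136.25 = 841.5 px.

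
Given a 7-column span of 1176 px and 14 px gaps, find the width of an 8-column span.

7c + 6·14 = 1176 → 7c = 1092 → c = 156 px.
Span of 8: 8·156 + 7·14 = 1248 + 98 = 1346 px.

1346 px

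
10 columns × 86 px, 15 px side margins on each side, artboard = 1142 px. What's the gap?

Subtract both margins: 1142 − 2·15 = 1112 px.
10 columns take 10·86 = 860 px; remaining 252 splits into 9 gaps.
g = 252 / 9 = 28 px.

28 px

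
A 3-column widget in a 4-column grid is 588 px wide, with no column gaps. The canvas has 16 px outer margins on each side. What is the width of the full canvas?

3c = 588 → c = 196 px.
Canvas = 2·16 + 4·196 = 32 + 784 = 816 px.

816 px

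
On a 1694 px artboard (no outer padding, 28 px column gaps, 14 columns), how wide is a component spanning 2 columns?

218 px

14 columns + 13 column gaps: 14c + 13·28 = 1694.
14c = 1694 − 364 = 1330, so c = 95 px.
Span of 2: 2·95 + 1·28 = 190 + 28 = 218 px.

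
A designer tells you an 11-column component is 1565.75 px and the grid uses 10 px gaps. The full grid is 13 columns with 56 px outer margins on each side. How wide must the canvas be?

1964.25 px

11 columns + 10 gaps: 11c + 10·10 = 1565.75.
11c = 1565.75 − 100 = 1465.75, so c = 133.25 px.
Adding margins, columns and gutters: 112 + 1732.25 + 120 = 1964.25 px.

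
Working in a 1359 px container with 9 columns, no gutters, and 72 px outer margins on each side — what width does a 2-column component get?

270 px

Content width = 1359 − 2·72 = 1215 px.
1215 / 9 = 135 px per column.
With no gutters, 2 columns span 2·135 = 270 px.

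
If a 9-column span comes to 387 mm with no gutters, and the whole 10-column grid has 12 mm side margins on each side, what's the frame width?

9c = 387 → c = 43 mm.
Frame = 2·12 + 10·43 = 24 + 430 = 454 mm.

454 mm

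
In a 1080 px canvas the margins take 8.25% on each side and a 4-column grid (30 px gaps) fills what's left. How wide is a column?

202.95 px

Each margin = 8.25% of 1080 = 89.1 px; content = 1080 − 2·89.1 = 901.8 px.
4 columns + 3 gaps: 4c + 3·30 = 901.8.
4c = 901.8 − 90 = 811.8, so c = 202.95 px.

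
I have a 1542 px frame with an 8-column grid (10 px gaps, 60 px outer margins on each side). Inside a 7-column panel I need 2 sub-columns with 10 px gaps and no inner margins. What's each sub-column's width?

616.5 px

Take off 120 px of margins, leaving 1422 px.
8 columns + 7 gaps: 8c + 7·10 = 1422.
8c = 1422 − 70 = 1352, so c = 169 px.
7-column span = 7·169 + 6·10 = 1243 px.
Subtracting 1 gap of 10 leaves 1233 for 2 columns, so d = 616.5 px.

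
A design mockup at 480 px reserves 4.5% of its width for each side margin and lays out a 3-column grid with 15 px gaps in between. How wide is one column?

135.6 px

Margins: 4.5% × 480 = 21.6 px each, so content = 480 − 43.2 = 436.8 px.
436.8 − 2·15 = 406.8; ÷3 gives c = 135.6 px.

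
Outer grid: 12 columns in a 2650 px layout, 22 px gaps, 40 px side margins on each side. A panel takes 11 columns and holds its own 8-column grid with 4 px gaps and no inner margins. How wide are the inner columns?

Subtract both margins: 2650 − 2·40 = 2570 px.
Subtracting 11 gaps of 22 leaves 2328 for 12 columns, so c = 194 px.
11 columns plus 10 gaps: 2134 + 220 = 2354 px.
8d + 7·4 = 2354 → 8d = 2326 → d = 290.75 px.

290.75 px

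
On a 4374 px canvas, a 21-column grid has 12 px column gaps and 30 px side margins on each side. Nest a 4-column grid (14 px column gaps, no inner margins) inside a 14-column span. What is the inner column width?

707.5 px

Take off 60 px of margins, leaving 4314 px.
21c + 20·12 = 4314 → 21c = 4074 → c = 194 px.
14-column span = 14·194 + 13·12 = 2872 px.
2872 − 3·14 = 2830; ÷4 gives d = 707.5 px.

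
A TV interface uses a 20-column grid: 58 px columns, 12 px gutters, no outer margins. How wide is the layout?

1388 px

Layout = 20·58 + 19·12 = 1160 + 228 = 1388 px.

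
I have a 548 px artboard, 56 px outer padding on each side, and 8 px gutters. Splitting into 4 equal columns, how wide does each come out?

103 px

Inside the margins: 548 − 112 = 436 px.
4 columns + 3 gutters: 4c + 3·8 = 436.
4c = 436 − 24 = 412, so c = 103 px.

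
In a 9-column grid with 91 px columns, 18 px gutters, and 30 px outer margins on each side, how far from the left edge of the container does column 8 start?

793 px

Each column+gutter stride is 109 px; 7 of them past the 30 px margin is 30 + 763 = 793 px.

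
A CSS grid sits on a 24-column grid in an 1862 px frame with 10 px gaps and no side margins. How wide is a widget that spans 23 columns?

1862 − 23·10 = 1632; ÷24 gives c = 68 px.
23 columns plus 22 gaps: 1564 + 220 = 1784 px.

1784 px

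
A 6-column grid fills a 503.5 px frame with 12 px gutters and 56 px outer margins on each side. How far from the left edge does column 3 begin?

Subtract both margins: 503.5 − 2·56 = 391.5 px.
391.5 − 5·12 = 331.5; ÷6 gives c = 55.25 px.
Before column 3: the margin + 2 columns + 2 gutters.
Offset = 56 + 2·(55.25 + 12) = 56 + 134.5 = 190.5 px.

190.5 px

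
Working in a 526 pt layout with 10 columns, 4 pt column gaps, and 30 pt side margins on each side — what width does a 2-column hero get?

90 pt

Subtract both margins: 526 − 2·30 = 466 pt.
10 columns + 9 column gaps: 10c + 9·4 = 466.
10c = 466 − 36 = 430, so c = 43 pt.
2 columns plus 1 column gap: 86 + 4 = 90 pt.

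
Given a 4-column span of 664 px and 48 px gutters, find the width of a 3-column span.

Subtracting 3 gutters of 48 leaves 520 for 4 columns, so c = 130 px.
3-column span = 3·130 + 2·48 = 486 px.

486 px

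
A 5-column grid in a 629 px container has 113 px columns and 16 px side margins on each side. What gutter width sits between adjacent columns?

8 px

Content width = 629 − 2·16 = 597 px.
5 columns take 5·113 = 565 px; remaining 32 splits into 4 gutters.
g = 32 / 4 = 8 px.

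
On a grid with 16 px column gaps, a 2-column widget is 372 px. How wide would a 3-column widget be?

Subtracting 1 column gap of 16 leaves 356 for 2 columns, so c = 178 px.
3 columns plus 2 column gaps: 534 + 32 = 566 px.

566 px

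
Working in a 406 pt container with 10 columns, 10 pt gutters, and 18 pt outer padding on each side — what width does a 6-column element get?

218 pt

Subtract both margins: 406 − 2·18 = 370 pt.
10c + 9·10 = 370 → 10c = 280 → c = 28 pt.
6 columns plus 5 gutters: 168 + 50 = 218 pt.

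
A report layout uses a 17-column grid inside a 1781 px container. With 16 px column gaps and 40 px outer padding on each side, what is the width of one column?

85 px

Content width = 1781 − 2·40 = 1701 px.
Subtracting 16 column gaps of 16 leaves 1445 for 17 columns, so c = 85 px.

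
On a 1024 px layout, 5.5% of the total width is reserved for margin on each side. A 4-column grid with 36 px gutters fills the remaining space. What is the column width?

200.84 px

Margins: 5.5% × 1024 = 56.32 px each, so content = 1024 − 112.64 = 911.36 px.
911.36 − 3·36 = 803.36; ÷4 gives c = 200.84 px.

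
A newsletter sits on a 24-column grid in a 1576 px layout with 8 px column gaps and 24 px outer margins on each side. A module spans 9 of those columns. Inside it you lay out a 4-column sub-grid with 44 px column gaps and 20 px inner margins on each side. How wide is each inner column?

99 px

Inside the margins: 1576 − 48 = 1528 px.
Subtracting 23 column gaps of 8 leaves 1344 for 24 columns, so c = 56 px.
9 columns plus 8 column gaps: 504 + 64 = 568 px.
Inner content = 568 − 2·20 = 528 px.
4d + 3·44 = 528 → 4d = 396 → d = 99 px.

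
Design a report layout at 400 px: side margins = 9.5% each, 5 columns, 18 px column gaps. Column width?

50.4 px

Each margin = 9.5% of 400 = 38 px; content = 400 − 2·38 = 324 px.
5 columns + 4 column gaps: 5c + 4·18 = 324.
5c = 324 − 72 = 252, so c = 50.4 px.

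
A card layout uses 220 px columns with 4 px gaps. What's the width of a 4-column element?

892 px

Span of 4: 4·220 + 3·4 = 880 + 12 = 892 px.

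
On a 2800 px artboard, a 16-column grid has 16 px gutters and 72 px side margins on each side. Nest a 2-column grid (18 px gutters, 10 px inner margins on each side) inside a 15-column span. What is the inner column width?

Outer content = 2800 − 2·72 = 2656 px.
Subtracting 15 gutters of 16 leaves 2416 for 16 columns, so c = 151 px.
15-column span = 15·151 + 14·16 = 2489 px.
Inner content = 2489 − 2·10 = 2469 px.
Subtracting 1 gutter of 18 leaves 2451 for 2 columns, so d = 1225.5 px.

1225.5 px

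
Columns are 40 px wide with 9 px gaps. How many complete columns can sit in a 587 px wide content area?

12 columns

k columns need k·40 + (k−1)·9 = k·49 − 9.
k·49 − 9 ≤ 587 → k ≤ 596 / 49 ≈ 12.16, so k = 12.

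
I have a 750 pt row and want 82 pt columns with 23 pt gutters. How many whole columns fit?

7 columns

Each extra column adds 82 + 23 = 105 pt.
(750 + 23) / 105 = 7.36, so 7 columns fit.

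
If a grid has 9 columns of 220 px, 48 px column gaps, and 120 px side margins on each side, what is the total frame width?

2604 px

Adding margins, columns and gutters: 240 + 1980 + 384 = 2604 px.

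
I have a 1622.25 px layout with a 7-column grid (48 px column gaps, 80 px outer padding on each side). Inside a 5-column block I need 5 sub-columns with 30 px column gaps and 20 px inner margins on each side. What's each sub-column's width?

Inside the margins: 1622.25 − 160 = 1462.25 px.
7 columns + 6 column gaps: 7c + 6·48 = 1462.25.
7c = 1462.25 − 288 = 1174.25, so c = 167.75 px.
5 columns plus 4 column gaps: 838.75 + 192 = 1030.75 px.
Inner content = 1030.75 − 2·20 = 990.75 px.
5d + 4·30 = 990.75 → 5d = 870.75 → d = 174.15 px.

174.15 px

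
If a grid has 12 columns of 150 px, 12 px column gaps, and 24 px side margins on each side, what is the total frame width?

1980 px

Adding margins, columns and gutters: 48 + 1800 + 132 = 1980 px.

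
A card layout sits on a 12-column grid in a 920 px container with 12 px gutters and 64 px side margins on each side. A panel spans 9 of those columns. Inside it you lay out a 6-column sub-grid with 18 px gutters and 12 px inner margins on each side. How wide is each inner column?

79.5 px

Outer content = 920 − 2·64 = 792 px.
12 columns + 11 gutters: 12c + 11·12 = 792.
12c = 792 − 132 = 660, so c = 55 px.
Span of 9: 9·55 + 8·12 = 495 + 96 = 591 px.
Inner content = 591 − 2·12 = 567 px.
6 columns + 5 gutters: 6d + 5·18 = 567.
6d = 567 − 90 = 477, so d = 79.5 px.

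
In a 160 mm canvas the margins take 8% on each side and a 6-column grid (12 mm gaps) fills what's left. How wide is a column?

160 × (1 − 2·8%) = 160 × 84% = 134.4 mm for the columns.
6 columns + 5 gaps: 6c + 5·12 = 134.4.
6c = 134.4 − 60 = 74.4, so c = 12.4 mm.

12.4 mm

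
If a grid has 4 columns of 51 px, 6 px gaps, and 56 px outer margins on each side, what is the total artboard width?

Total width: 2·56 + 4·51 + 3·6 = 334 px.

334 px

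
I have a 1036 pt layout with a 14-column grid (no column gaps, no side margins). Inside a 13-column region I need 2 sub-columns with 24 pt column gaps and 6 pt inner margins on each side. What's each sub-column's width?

1036 / 14 = 74 pt per column.
13-column span = 13·74 = 962 pt.
Inner content = 962 − 2·6 = 950 pt.
950 − 1·24 = 926; ÷2 gives d = 463 pt.

463 pt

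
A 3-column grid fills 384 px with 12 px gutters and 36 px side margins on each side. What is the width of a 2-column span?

Content width = 384 − 2·36 = 312 px.
3 columns + 2 gutters: 3c + 2·12 = 312.
3c = 312 − 24 = 288, so c = 96 px.
2-column span = 2·96 + 1·12 = 204 px.

204 px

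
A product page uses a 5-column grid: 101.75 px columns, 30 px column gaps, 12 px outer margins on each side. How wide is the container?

Adding margins, columns and gutters: 24 + 508.75 + 120 = 652.75 px.

652.75 px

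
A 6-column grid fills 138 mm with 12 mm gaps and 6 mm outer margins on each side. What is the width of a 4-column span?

80 mm

Take off 12 mm of margins, leaving 126 mm.
6 columns + 5 gaps: 6c + 5·12 = 126.
6c = 126 − 60 = 66, so c = 11 mm.
4 columns plus 3 gaps: 44 + 36 = 80 mm.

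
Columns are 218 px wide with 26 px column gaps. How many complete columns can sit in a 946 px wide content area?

3 columns

Each extra column adds 218 + 26 = 244 px.
(946 + 26) / 244 = 3.98, so 3 columns fit.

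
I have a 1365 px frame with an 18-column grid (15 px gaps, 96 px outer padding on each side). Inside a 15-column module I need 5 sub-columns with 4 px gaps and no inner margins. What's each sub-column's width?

191.8 px

Take off 192 px of margins, leaving 1173 px.
1173 − 17·15 = 918; ÷18 gives c = 51 px.
15 columns plus 14 gaps: 765 + 210 = 975 px.
975 − 4·4 = 959; ÷5 gives d = 191.8 px.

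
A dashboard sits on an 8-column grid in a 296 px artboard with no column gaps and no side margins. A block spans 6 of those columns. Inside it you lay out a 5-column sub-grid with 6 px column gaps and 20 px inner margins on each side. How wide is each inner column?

With no column gaps, each column is 296/8 = 37 px.
With no column gaps, 6 columns span 6·37 = 222 px.
Inner content = 222 − 2·20 = 182 px.
Subtracting 4 column gaps of 6 leaves 158 for 5 columns, so d = 31.6 px.

31.6 px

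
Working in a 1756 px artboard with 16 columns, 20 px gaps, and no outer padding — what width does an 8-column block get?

16 columns + 15 gaps: 16c + 15·20 = 1756.
16c = 1756 − 300 = 1456, so c = 91 px.
8-column span = 8·91 + 7·20 = 868 px.

868 px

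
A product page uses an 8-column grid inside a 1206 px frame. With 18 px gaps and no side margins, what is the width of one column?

8c + 7·18 = 1206 → 8c = 1080 → c = 135 px.

135 px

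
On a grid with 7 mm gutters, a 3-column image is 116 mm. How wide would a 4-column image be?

157 mm

116 − 2·7 = 102; ÷3 gives c = 34 mm.
4 columns plus 3 gutters: 136 + 21 = 157 mm.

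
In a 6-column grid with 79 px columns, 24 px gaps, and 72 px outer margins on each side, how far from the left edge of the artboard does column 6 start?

587 px

Before column 6: the margin + 5 columns + 5 gaps.
Offset = 72 + 5·(79 + 24) = 72 + 515 = 587 px.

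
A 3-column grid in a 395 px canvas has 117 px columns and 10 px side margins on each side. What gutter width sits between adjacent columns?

12 px

Content width = 395 − 2·10 = 375 px.
Columns use 351 px, leaving 24 px across 2 gutters = 12 px each.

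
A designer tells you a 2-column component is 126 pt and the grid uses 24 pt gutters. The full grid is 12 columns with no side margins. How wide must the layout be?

126 − 1·24 = 102; ÷2 gives c = 51 pt.
Layout = 12·51 + 11·24 = 612 + 264 = 876 pt.

876 pt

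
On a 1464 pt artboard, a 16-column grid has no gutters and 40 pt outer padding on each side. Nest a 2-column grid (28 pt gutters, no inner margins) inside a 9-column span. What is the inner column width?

Subtract both margins: 1464 − 2·40 = 1384 pt.
1384 / 16 = 86.5 pt per column.
9-column span = 9·86.5 = 778.5 pt.
778.5 − 1·28 = 750.5; ÷2 gives d = 375.25 pt.

375.25 pt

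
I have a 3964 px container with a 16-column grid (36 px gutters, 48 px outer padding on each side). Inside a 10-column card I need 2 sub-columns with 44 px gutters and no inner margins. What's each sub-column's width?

Outer content = 3964 − 2·48 = 3868 px.
Subtracting 15 gutters of 36 leaves 3328 for 16 columns, so c = 208 px.
10 columns plus 9 gutters: 2080 + 324 = 2404 px.
2 columns + 1 gutter: 2d + 1·44 = 2404.
2d = 2404 − 44 = 2360, so d = 1180 px.

1180 px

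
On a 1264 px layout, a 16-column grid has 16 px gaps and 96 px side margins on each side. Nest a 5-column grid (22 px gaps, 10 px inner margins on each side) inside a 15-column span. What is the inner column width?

Inside the margins: 1264 − 192 = 1072 px.
16c + 15·16 = 1072 → 16c = 832 → c = 52 px.
Span of 15: 15·52 + 14·16 = 780 + 224 = 1004 px.
Inner content = 1004 − 2·10 = 984 px.
Subtracting 4 gaps of 22 leaves 896 for 5 columns, so d = 179.2 px.

179.2 px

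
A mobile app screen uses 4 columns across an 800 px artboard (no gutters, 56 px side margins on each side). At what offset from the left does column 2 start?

228 px

Inside the margins: 800 − 112 = 688 px.
With no gutters, each column is 688/4 = 172 px.
Column 2 starts at margin + 1·(column + gutter) = 56 + 1·172 = 228 px.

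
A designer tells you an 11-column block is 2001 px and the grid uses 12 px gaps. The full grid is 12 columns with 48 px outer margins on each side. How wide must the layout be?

11c + 10·12 = 2001 → 11c = 1881 → c = 171 px.
Adding margins, columns and gutters: 96 + 2052 + 132 = 2280 px.

2280 px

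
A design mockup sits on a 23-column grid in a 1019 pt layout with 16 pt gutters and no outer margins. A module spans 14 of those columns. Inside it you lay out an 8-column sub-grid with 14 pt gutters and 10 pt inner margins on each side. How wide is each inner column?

62 pt

1019 − 22·16 = 667; ÷23 gives c = 29 pt.
14-column span = 14·29 + 13·16 = 614 pt.
Inner content = 614 − 2·10 = 594 pt.
8d + 7·14 = 594 → 8d = 496 → d = 62 pt.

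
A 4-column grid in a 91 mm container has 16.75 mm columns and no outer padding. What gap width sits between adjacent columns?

8 mm

4·16.75 + 3g = 91 → 3g = 24 → g = 8 mm.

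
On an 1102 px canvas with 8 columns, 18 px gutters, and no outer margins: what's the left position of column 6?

8c + 7·18 = 1102 → 8c = 976 → c = 122 px.
Before column 6: 5 columns + 5 gutters.
Offset = 5·(122 + 18) = 5·140 = 700 px.

700 px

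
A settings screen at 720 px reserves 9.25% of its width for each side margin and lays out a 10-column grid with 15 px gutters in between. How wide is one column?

Margins: 9.25% × 720 = 66.6 px each, so content = 720 − 133.2 = 586.8 px.
10c + 9·15 = 586.8 → 10c = 451.8 → c = 45.18 px.

45.18 px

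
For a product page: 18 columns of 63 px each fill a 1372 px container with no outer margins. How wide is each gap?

Columns use 1134 px, leaving 238 px across 17 gaps = 14 px each.

14 px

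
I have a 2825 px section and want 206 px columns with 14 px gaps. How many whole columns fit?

k columns need k·206 + (k−1)·14 = k·220 − 14.
k·220 − 14 ≤ 2825 → k ≤ 2839 / 220 ≈ 12.90, so k = 12.

12 columns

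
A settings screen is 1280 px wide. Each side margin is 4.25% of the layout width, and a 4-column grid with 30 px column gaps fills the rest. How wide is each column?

270.3 px

1280 × (1 − 2·4.25%) = 1280 × 91.5% = 1171.2 px for the columns.
4 columns + 3 column gaps: 4c + 3·30 = 1171.2.
4c = 1171.2 − 90 = 1081.2, so c = 270.3 px.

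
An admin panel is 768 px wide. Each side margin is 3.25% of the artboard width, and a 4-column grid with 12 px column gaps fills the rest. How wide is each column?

170.52 px

768 × (1 − 2·3.25%) = 768 × 93.5% = 718.08 px for the columns.
Subtracting 3 column gaps of 12 leaves 682.08 for 4 columns, so c = 170.52 px.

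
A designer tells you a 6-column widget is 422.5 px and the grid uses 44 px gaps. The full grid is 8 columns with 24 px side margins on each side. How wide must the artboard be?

6 columns + 5 gaps: 6c + 5·44 = 422.5.
6c = 422.5 − 220 = 202.5, so c = 33.75 px.
Adding margins, columns and gutters: 48 + 270 + 308 = 626 px.

626 px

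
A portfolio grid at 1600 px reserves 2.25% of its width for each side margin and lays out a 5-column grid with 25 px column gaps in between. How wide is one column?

1600 × (1 − 2·2.25%) = 1600 × 95.5% = 1528 px for the columns.
5c + 4·25 = 1528 → 5c = 1428 → c = 285.6 px.

285.6 px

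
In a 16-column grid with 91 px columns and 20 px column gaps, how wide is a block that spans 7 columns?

757 px

Span of 7: 7·91 + 6·20 = 637 + 120 = 757 px.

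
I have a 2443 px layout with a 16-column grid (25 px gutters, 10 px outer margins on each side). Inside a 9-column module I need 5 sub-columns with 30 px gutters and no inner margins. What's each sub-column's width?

Take off 20 px of margins, leaving 2423 px.
2423 − 15·25 = 2048; ÷16 gives c = 128 px.
9-column span = 9·128 + 8·25 = 1352 px.
Subtracting 4 gutters of 30 leaves 1232 for 5 columns, so d = 246.4 px.

246.4 px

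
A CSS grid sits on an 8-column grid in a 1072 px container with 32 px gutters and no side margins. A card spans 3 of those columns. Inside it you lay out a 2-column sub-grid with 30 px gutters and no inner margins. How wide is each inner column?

176 px

8c + 7·32 = 1072 → 8c = 848 → c = 106 px.
Span of 3: 3·106 + 2·32 = 318 + 64 = 382 px.
2 columns + 1 gutter: 2d + 1·30 = 382.
2d = 382 − 30 = 352, so d = 176 px.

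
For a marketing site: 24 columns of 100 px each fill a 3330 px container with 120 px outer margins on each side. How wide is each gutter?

30 px

Content width = 3330 − 2·120 = 3090 px.
Columns use 2400 px, leaving 690 px across 23 gutters = 30 px each.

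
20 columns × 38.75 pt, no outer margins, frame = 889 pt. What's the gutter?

6 pt

20 columns take 20·38.75 = 775 pt; remaining 114 splits into 19 gutters.
g = 114 / 19 = 6 pt.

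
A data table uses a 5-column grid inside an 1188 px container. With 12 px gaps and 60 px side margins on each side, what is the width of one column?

204 px

Content width = 1188 − 2·60 = 1068 px.
1068 − 4·12 = 1020; ÷5 gives c = 204 px.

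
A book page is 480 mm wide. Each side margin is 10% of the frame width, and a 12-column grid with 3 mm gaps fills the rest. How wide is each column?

Each margin = 10% of 480 = 48 mm; content = 480 − 2·48 = 384 mm.
12c + 11·3 = 384 → 12c = 351 → c = 29.25 mm.

29.25 mm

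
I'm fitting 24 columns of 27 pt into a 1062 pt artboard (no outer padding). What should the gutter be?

Columns use 648 pt, leaving 414 pt across 23 gutters = 18 pt each.

18 pt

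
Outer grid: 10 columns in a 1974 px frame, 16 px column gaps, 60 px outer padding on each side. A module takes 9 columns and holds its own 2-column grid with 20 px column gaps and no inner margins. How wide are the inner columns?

823.5 px

Inside the margins: 1974 − 120 = 1854 px.
10 columns + 9 column gaps: 10c + 9·16 = 1854.
10c = 1854 − 144 = 1710, so c = 171 px.
9 columns plus 8 column gaps: 1539 + 128 = 1667 px.
1667 − 1·20 = 1647; ÷2 gives d = 823.5 px.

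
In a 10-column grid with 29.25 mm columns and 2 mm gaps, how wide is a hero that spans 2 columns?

60.5 mm

Span of 2: 2·29.25 + 1·2 = 58.5 + 2 = 60.5 mm.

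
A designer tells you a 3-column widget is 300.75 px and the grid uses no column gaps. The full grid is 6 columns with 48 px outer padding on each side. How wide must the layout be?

697.5 px

3c = 300.75 → c = 100.25 px.
Total width: 2·48 + 6·100.25 = 697.5 px.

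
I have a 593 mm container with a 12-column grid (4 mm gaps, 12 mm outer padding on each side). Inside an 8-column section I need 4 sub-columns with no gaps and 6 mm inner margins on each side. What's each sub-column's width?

Subtract both margins: 593 − 2·12 = 569 mm.
12c + 11·4 = 569 → 12c = 525 → c = 43.75 mm.
8-column span = 8·43.75 + 7·4 = 378 mm.
Inner content = 378 − 2·6 = 366 mm.
4d = 366 → d = 91.5 mm.

91.5 mm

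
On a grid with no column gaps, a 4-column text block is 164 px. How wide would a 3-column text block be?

123 px

With no column gaps, each column is 164/4 = 41 px.
With no column gaps, 3 columns span 3·41 = 123 px.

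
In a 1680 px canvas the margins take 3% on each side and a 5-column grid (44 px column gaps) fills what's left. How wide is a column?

280.64 px

Margins: 3% × 1680 = 50.4 px each, so content = 1680 − 100.8 = 1579.2 px.
1579.2 − 4·44 = 1403.2; ÷5 gives c = 280.64 px.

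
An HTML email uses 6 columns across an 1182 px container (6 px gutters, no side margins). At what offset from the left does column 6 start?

990 px

6 columns + 5 gutters: 6c + 5·6 = 1182.
6c = 1182 − 30 = 1152, so c = 192 px.
Before column 6: 5 columns + 5 gutters.
Offset = 5·(192 + 6) = 5·198 = 990 px.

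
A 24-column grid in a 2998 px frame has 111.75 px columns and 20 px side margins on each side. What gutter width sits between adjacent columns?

Inside the margins: 2998 − 40 = 2958 px.
24·111.75 + 23g = 2958 → 23g = 276 → g = 12 px.

12 px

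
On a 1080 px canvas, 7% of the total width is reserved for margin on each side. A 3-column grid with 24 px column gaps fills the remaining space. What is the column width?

293.6 px

Margins: 7% × 1080 = 75.6 px each, so content = 1080 − 151.2 = 928.8 px.
3 columns + 2 column gaps: 3c + 2·24 = 928.8.
3c = 928.8 − 48 = 880.8, so c = 293.6 px.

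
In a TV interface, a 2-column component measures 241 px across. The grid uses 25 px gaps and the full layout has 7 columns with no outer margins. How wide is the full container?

241 − 1·25 = 216; ÷2 gives c = 108 px.
Summing: 756 + 150 = 906 px.

906 px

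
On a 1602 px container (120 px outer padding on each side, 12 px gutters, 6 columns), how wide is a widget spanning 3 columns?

Inside the margins: 1602 − 240 = 1362 px.
Subtracting 5 gutters of 12 leaves 1302 for 6 columns, so c = 217 px.
Span of 3: 3·217 + 2·12 = 651 + 24 = 675 px.

675 px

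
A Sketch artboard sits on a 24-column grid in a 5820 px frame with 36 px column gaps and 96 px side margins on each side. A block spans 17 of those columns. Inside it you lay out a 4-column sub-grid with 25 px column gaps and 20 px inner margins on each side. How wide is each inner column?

Subtract both margins: 5820 − 2·96 = 5628 px.
Subtracting 23 column gaps of 36 leaves 4800 for 24 columns, so c = 200 px.
17 columns plus 16 column gaps: 3400 + 576 = 3976 px.
Inner content = 3976 − 2·20 = 3936 px.
Subtracting 3 column gaps of 25 leaves 3861 for 4 columns, so d = 965.25 px.

965.25 px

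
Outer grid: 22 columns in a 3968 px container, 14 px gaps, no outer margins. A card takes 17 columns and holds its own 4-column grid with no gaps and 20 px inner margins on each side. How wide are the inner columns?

755.75 px

22 columns + 21 gaps: 22c + 21·14 = 3968.
22c = 3968 − 294 = 3674, so c = 167 px.
17 columns plus 16 gaps: 2839 + 224 = 3063 px.
Inner content = 3063 − 2·20 = 3023 px.
With no gaps, each column is 3023/4 = 755.75 px.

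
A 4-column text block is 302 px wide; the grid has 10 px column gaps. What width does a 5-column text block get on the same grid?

380 px

4c + 3·10 = 302 → 4c = 272 → c = 68 px.
5 columns plus 4 column gaps: 340 + 40 = 380 px.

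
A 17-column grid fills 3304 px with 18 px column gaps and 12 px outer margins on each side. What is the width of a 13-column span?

2504 px

Subtract both margins: 3304 − 2·12 = 3280 px.
17 columns + 16 column gaps: 17c + 16·18 = 3280.
17c = 3280 − 288 = 2992, so c = 176 px.
13 columns plus 12 column gaps: 2288 + 216 = 2504 px.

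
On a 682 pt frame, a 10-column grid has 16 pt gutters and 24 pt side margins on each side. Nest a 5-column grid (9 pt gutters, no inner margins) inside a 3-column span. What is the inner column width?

Subtract both margins: 682 − 2·24 = 634 pt.
634 − 9·16 = 490; ÷10 gives c = 49 pt.
3 columns plus 2 gutters: 147 + 32 = 179 pt.
5d + 4·9 = 179 → 5d = 143 → d = 28.6 pt.

28.6 pt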